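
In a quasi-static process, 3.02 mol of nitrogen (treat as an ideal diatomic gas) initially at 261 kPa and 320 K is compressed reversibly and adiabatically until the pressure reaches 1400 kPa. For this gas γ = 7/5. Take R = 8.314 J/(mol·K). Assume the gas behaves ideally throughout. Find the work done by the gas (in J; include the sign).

V₁ = nRT₁/P₁ = 3.02×8.314×320/261 = 30.8 L.
Adiabatic: T₂/T₁ = (P₂/P₁)^((γ−1)/γ) ⇒ T₂ = 320×(5.36)^0.286 = 517 K; V₂ = 9.27 L.
ΔU = nCvΔT = 3.02×20.8×(517−320) = 12400 J.
Q = 0 for an adiabatic process, so W = −ΔU = -12400 J.

-12400 J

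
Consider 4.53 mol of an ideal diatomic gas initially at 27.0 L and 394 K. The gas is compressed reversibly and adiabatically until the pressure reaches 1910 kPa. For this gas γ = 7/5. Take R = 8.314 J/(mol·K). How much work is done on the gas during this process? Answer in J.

P₁ = nRT₁/V₁ = 4.53×8.314×394/27.0 = 550 kPa.
Adiabatic: T₂/T₁ = (P₂/P₁)^((γ−1)/γ) ⇒ T₂ = 394×(3.48)^0.286 = 562 K; V₂ = 11.1 L.
ΔU = nCvΔT = 4.53×20.8×(562−394) = 15900 J.
Q = 0 for an adiabatic process, so W = −ΔU = -15900 J.
Work done on the gas = −W_by = 15900 J.

15900 J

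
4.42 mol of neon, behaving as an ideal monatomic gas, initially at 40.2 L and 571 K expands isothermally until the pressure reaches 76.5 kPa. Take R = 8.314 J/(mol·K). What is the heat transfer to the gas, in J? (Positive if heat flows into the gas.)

40300 J

P₁ = nRT₁/V₁ = 4.42×8.314×571/40.2 = 522 kPa.
Isothermal: T stays 571 K; PV = const ⇒ V₂ = 274 L, P₂ = 76.5 kPa.
ΔU = 0 (ideal gas, T constant).
W = nRT ln(V₂/V₁) = 4.42×8.314×571×ln(6.82) = 40300 J.
Q = ΔU + W = 40300 J.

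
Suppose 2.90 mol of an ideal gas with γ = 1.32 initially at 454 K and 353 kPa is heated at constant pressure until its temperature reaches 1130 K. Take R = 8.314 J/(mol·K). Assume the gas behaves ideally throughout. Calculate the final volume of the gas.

77.2 L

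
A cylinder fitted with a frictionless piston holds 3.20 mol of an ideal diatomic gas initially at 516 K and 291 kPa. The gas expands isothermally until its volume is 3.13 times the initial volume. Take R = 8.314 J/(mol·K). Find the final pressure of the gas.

V₁ = nRT₁/P₁ = 3.20×8.314×516/291 = 47.2 L.
Isothermal: T stays 516 K; PV = const ⇒ V₂ = 148 L, P₂ = 93.0 kPa.

93.0 kPa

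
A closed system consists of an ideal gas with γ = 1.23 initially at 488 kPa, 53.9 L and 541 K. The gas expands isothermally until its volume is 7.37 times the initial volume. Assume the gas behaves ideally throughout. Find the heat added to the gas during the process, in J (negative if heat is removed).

n = P₁V₁/(RT₁) = 488×53.9/(8.314×541) = 5.85 mol.
Isothermal: T stays 541 K; PV = const ⇒ V₂ = 397 L, P₂ = 66.2 kPa.
ΔU = 0 (ideal gas, T constant).
W = nRT ln(V₂/V₁) = 5.85×8.314×541×ln(7.37) = 52500 J.
Q = ΔU + W = 52500 J.

52500 J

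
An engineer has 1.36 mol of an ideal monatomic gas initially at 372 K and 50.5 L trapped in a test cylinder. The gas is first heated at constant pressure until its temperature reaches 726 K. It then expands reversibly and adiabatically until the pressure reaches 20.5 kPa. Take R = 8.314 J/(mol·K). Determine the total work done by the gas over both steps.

P₁ = nRT₁/V₁ = 1.36×8.314×372/50.5 = 83.3 kPa.
Step 1 — Isobaric: P stays 83.3 kPa; V/T = const ⇒ T₂ = 726 K, V₂ = 98.6 L.
W = PΔV = 83.3×(98.6−50.5) kPa·L = 4000 J.
ΔU = nCvΔT = 1.36×12.5×(726−372) = 6000 J.
Q = ΔU + W = nCpΔT = 10000 J.
State after step 1: P = 83.3 kPa, V = 98.6 L, T = 726 K.
Step 2 — Adiabatic: T₂/T₁ = (P₂/P₁)^((γ−1)/γ) ⇒ T₂ = 726×(0.246)^0.400 = 414 K; V₂ = 229 L.
ΔU = nCvΔT = 1.36×12.5×(414−726) = -5290 J.
Q = 0 for an adiabatic process, so W = −ΔU = 5290 J.
Net over both steps: W = 9290 J, Q = 10000 J, ΔU = 719 J.

9290 J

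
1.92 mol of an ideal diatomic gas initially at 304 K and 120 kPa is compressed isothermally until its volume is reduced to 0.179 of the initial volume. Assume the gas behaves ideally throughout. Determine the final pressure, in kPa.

670 kPa

V₁ = nRT₁/P₁ = 1.92×8.314×304/120 = 40.4 L.
Isothermal: T stays 304 K; PV = const ⇒ V₂ = 7.24 L, P₂ = 670 kPa.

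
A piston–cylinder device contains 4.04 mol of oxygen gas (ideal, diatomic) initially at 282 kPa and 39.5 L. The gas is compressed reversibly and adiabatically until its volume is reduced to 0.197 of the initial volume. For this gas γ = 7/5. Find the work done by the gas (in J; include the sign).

-25500 J

T₁ = P₁V₁/(nR) = 282×39.5/(4.04×8.314) = 332 K.
Adiabatic: TV^(γ−1) = const ⇒ T₂ = 332×(5.08)^0.400 = 635 K; PV^γ = const ⇒ P₂ = 2740 kPa.
ΔU = nCvΔT = 4.04×20.8×(635−332) = 25500 J.
Q = 0 for an adiabatic process, so W = −ΔU = -25500 J.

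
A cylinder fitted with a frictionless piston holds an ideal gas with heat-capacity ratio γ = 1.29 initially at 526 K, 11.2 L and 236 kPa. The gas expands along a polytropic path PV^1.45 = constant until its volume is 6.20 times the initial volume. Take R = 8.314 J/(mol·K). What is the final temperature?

231 K

Polytropic n=1.45: T₂ = T₁(V₁/V₂)^(n−1) = 526×(0.161)^0.45 = 231 K; P₂ = P₁(V₁/V₂)^n = 16.7 kPa.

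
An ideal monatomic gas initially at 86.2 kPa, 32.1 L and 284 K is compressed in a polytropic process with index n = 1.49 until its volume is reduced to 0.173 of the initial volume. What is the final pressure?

1180 kPa

Polytropic n=1.49: T₂ = T₁(V₁/V₂)^(n−1) = 284×(5.78)^0.49 = 671 K; P₂ = P₁(V₁/V₂)^n = 1180 kPa.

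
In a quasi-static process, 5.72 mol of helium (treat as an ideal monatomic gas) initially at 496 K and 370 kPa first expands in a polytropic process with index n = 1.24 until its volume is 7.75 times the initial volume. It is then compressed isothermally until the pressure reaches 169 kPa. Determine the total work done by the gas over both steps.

V₁ = nRT₁/P₁ = 5.72×8.314×496/370 = 63.8 L.
Step 1 — Polytropic n=1.24: T₂ = T₁(V₁/V₂)^(n−1) = 496×(0.129)^0.24 = 303 K; P₂ = P₁(V₁/V₂)^n = 29.2 kPa.
W = (P₁V₁−P₂V₂)/(n−1) = (370×63.8−29.2×494)/0.24 = 38200 J.
ΔU = nCvΔT = 5.72×12.5×(303−496) = -13700 J.
Q = ΔU + W = 24400 J.
State after step 1: P = 29.2 kPa, V = 494 L, T = 303 K.
Step 2 — Isothermal: T stays 303 K; PV = const ⇒ V₂ = 85.4 L, P₂ = 169 kPa.
ΔU = 0 (ideal gas, T constant).
W = nRT ln(V₂/V₁) = 5.72×8.314×303×ln(0.173) = -25300 J.
Q = ΔU + W = -25300 J.
Net over both steps: W = 12800 J, Q = -910 J, ΔU = -13700 J.

12800 J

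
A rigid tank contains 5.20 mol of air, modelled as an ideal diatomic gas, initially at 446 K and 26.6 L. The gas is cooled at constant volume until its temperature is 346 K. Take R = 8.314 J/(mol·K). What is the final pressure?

P₁ = nRT₁/V₁ = 5.20×8.314×446/26.6 = 725 kPa.
Isochoric: V stays 26.6 L; P/T = const ⇒ T₂ = 346 K, P₂ = 562 kPa.

562 kPa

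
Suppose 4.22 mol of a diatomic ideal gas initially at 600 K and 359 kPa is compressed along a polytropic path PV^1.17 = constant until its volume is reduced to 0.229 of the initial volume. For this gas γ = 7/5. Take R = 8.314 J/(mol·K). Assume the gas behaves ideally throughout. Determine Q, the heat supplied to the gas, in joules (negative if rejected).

-20300 J

V₁ = nRT₁/P₁ = 4.22×8.314×600/359 = 58.6 L.
Polytropic n=1.17: T₂ = T₁(V₁/V₂)^(n−1) = 600×(4.37)^0.17 = 771 K; P₂ = P₁(V₁/V₂)^n = 2010 kPa.
W = (P₁V₁−P₂V₂)/(n−1) = (359×58.6−2010×13.4)/0.17 = -35300 J.
ΔU = nCvΔT = 4.22×20.8×(771−600) = 15000 J.
Q = ΔU + W = -20300 J.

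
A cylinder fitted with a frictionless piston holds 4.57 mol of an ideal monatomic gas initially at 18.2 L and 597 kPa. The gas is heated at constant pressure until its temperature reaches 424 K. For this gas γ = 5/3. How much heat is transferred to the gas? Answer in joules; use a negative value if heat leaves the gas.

13100 J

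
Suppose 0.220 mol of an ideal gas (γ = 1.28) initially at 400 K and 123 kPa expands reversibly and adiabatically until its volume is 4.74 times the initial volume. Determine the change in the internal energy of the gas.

V₁ = nRT₁/P₁ = 0.220×8.314×400/123 = 5.95 L.
Adiabatic: TV^(γ−1) = const ⇒ T₂ = 400×(0.211)^0.280 = 259 K; PV^γ = const ⇒ P₂ = 16.8 kPa.
For an ideal gas ΔU = nCvΔT with Cv = R/(γ−1) = 29.7 J/(mol·K).
ΔU = 0.220×29.7×(259−400) = -923 J.

-923 J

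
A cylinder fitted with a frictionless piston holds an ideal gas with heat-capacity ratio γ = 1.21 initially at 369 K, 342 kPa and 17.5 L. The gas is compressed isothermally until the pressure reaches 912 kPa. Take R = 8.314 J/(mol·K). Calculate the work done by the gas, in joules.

n = P₁V₁/(RT₁) = 342×17.5/(8.314×369) = 1.95 mol.
Isothermal: T stays 369 K; PV = const ⇒ V₂ = 6.56 L, P₂ = 912 kPa.
W = nRT ln(V₂/V₁) = 1.95×8.314×369×ln(0.375) = -5870 J.

-5870 J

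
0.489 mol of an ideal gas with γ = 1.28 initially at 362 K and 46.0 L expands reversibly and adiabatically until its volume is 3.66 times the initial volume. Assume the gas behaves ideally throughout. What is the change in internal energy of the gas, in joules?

-1600 J

P₁ = nRT₁/V₁ = 0.489×8.314×362/46.0 = 32.0 kPa.
Adiabatic: TV^(γ−1) = const ⇒ T₂ = 362×(0.273)^0.280 = 252 K; PV^γ = const ⇒ P₂ = 6.08 kPa.
For an ideal gas ΔU = nCvΔT with Cv = R/(γ−1) = 29.7 J/(mol·K).
ΔU = 0.489×29.7×(252−362) = -1600 J.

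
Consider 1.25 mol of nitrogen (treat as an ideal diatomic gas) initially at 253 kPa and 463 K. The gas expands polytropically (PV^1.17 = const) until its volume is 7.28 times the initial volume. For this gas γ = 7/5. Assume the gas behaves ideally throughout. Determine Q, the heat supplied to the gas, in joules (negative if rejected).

4660 J

V₁ = nRT₁/P₁ = 1.25×8.314×463/253 = 19.0 L.
Polytropic n=1.17: T₂ = T₁(V₁/V₂)^(n−1) = 463×(0.137)^0.17 = 330 K; P₂ = P₁(V₁/V₂)^n = 24.8 kPa.
W = (P₁V₁−P₂V₂)/(n−1) = (253×19.0−24.8×138)/0.17 = 8110 J.
ΔU = nCvΔT = 1.25×20.8×(330−463) = -3450 J.
Q = ΔU + W = 4660 J.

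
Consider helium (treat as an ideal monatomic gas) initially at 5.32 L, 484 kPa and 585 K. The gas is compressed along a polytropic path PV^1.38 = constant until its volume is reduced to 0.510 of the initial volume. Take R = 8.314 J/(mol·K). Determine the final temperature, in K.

756 K

Polytropic n=1.38: T₂ = T₁(V₁/V₂)^(n−1) = 585×(1.96)^0.38 = 756 K; P₂ = P₁(V₁/V₂)^n = 1230 kPa.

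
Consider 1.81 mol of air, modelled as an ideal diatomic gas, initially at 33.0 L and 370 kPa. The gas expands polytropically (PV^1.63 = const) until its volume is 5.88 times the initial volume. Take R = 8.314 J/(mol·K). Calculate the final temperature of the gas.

T₁ = P₁V₁/(nR) = 370×33.0/(1.81×8.314) = 811 K.
Polytropic n=1.63: T₂ = T₁(V₁/V₂)^(n−1) = 811×(0.170)^0.63 = 266 K; P₂ = P₁(V₁/V₂)^n = 20.6 kPa.

266 K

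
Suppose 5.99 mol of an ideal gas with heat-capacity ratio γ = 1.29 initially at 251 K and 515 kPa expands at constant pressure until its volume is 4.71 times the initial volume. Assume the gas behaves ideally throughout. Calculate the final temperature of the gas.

V₁ = nRT₁/P₁ = 5.99×8.314×251/515 = 24.3 L.
Isobaric: P stays 515 kPa; V/T = const ⇒ T₂ = 1180 K, V₂ = 114 L.

1180 K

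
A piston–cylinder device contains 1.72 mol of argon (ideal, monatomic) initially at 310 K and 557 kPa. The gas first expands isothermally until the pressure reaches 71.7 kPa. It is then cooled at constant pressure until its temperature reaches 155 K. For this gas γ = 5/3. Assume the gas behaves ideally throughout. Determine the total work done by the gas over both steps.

6870 J

V₁ = nRT₁/P₁ = 1.72×8.314×310/557 = 7.96 L.
Step 1 — Isothermal: T stays 310 K; PV = const ⇒ V₂ = 61.8 L, P₂ = 71.7 kPa.
ΔU = 0 (ideal gas, T constant).
W = nRT ln(V₂/V₁) = 1.72×8.314×310×ln(7.77) = 9090 J.
Q = ΔU + W = 9090 J.
State after step 1: P = 71.7 kPa, V = 61.8 L, T = 310 K.
Step 2 — Isobaric: P stays 71.7 kPa; V/T = const ⇒ T₂ = 155 K, V₂ = 30.9 L.
W = PΔV = 71.7×(30.9−61.8) kPa·L = -2220 J.
ΔU = nCvΔT = 1.72×12.5×(155−310) = -3320 J.
Q = ΔU + W = nCpΔT = -5540 J.
Net over both steps: W = 6870 J, Q = 3550 J, ΔU = -3320 J.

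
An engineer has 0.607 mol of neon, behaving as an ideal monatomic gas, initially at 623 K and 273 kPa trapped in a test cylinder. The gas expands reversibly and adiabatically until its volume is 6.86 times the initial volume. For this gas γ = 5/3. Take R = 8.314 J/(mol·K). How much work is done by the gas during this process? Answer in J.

3410 J

V₁ = nRT₁/P₁ = 0.607×8.314×623/273 = 11.5 L.
Adiabatic: TV^(γ−1) = const ⇒ T₂ = 623×(0.146)^0.667 = 173 K; PV^γ = const ⇒ P₂ = 11.0 kPa.
ΔU = nCvΔT = 0.607×12.5×(173−623) = -3410 J.
Q = 0 for an adiabatic process, so W = −ΔU = 3410 J.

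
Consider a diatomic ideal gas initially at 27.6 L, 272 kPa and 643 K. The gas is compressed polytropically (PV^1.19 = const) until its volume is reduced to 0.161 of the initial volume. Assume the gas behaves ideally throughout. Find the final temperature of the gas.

Polytropic n=1.19: T₂ = T₁(V₁/V₂)^(n−1) = 643×(6.21)^0.19 = 910 K; P₂ = P₁(V₁/V₂)^n = 2390 kPa.

910 K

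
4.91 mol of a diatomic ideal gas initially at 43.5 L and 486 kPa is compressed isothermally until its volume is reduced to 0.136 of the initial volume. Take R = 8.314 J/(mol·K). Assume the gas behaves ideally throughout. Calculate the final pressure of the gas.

3570 kPa

T₁ = P₁V₁/(nR) = 486×43.5/(4.91×8.314) = 518 K.
Isothermal: T stays 518 K; PV = const ⇒ V₂ = 5.92 L, P₂ = 3570 kPa.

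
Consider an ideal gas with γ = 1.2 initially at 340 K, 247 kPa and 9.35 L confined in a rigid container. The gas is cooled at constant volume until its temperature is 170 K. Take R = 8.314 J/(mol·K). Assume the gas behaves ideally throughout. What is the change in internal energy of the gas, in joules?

n = P₁V₁/(RT₁) = 247×9.35/(8.314×340) = 0.817 mol.
Isochoric: V stays 9.35 L; P/T = const ⇒ T₂ = 170 K, P₂ = 124 kPa.
For an ideal gas ΔU = nCvΔT with Cv = R/(γ−1) = 41.6 J/(mol·K).
ΔU = 0.817×41.6×(170−340) = -5770 J.

-5770 J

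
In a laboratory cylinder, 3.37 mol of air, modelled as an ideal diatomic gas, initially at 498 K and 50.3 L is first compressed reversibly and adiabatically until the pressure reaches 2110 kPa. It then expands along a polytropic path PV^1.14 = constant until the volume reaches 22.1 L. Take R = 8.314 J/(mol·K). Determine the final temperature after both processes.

814 K

P₁ = nRT₁/V₁ = 3.37×8.314×498/50.3 = 277 kPa.
Step 1 — Adiabatic: T₂/T₁ = (P₂/P₁)^((γ−1)/γ) ⇒ T₂ = 498×(7.61)^0.286 = 889 K; V₂ = 11.8 L.
ΔU = nCvΔT = 3.37×20.8×(889−498) = 27400 J.
Q = 0 for an adiabatic process, so W = −ΔU = -27400 J.
State after step 1: P = 2110 kPa, V = 11.8 L, T = 889 K.
Step 2 — Polytropic n=1.14: T₂ = T₁(V₁/V₂)^(n−1) = 889×(0.534)^0.14 = 814 K; P₂ = P₁(V₁/V₂)^n = 1030 kPa.
W = (P₁V₁−P₂V₂)/(n−1) = (2110×11.8−1030×22.1)/0.14 = 15000 J.
ΔU = nCvΔT = 3.37×20.8×(814−889) = -5230 J.
Q = ΔU + W = 9720 J.
Net over both steps: W = -12400 J, Q = 9720 J, ΔU = 22200 J.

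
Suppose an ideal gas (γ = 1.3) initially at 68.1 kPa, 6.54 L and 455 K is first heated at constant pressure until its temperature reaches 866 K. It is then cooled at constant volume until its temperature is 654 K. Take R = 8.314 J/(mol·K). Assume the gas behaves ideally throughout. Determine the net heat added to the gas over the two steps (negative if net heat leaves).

n = P₁V₁/(RT₁) = 68.1×6.54/(8.314×455) = 0.118 mol.
Step 1 — Isobaric: P stays 68.1 kPa; V/T = const ⇒ T₂ = 866 K, V₂ = 12.4 L.
W = PΔV = 68.1×(12.4−6.54) kPa·L = 402 J.
ΔU = nCvΔT = 0.118×27.7×(866−455) = 1340 J.
Q = ΔU + W = nCpΔT = 1740 J.
State after step 1: P = 68.1 kPa, V = 12.4 L, T = 866 K.
Step 2 — Isochoric: V stays 12.4 L; P/T = const ⇒ T₂ = 654 K, P₂ = 51.4 kPa.
W = 0 (no volume change).
ΔU = nCvΔT = 0.118×27.7×(654−866) = -692 J.
Q = ΔU = -692 J.
Net over both steps: W = 402 J, Q = 1050 J, ΔU = 649 J.

1050 J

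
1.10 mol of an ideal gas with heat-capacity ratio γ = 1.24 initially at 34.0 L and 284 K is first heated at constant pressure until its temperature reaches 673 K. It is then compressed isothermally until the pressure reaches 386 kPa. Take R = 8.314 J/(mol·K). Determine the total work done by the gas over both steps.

P₁ = nRT₁/V₁ = 1.10×8.314×284/34.0 = 76.4 kPa.
Step 1 — Isobaric: P stays 76.4 kPa; V/T = const ⇒ T₂ = 673 K, V₂ = 80.6 L.
W = PΔV = 76.4×(80.6−34.0) kPa·L = 3560 J.
ΔU = nCvΔT = 1.10×34.6×(673−284) = 14800 J.
Q = ΔU + W = nCpΔT = 18400 J.
State after step 1: P = 76.4 kPa, V = 80.6 L, T = 673 K.
Step 2 — Isothermal: T stays 673 K; PV = const ⇒ V₂ = 15.9 L, P₂ = 386 kPa.
ΔU = 0 (ideal gas, T constant).
W = nRT ln(V₂/V₁) = 1.10×8.314×673×ln(0.198) = -9970 J.
Q = ΔU + W = -9970 J.
Net over both steps: W = -6410 J, Q = 8410 J, ΔU = 14800 J.

-6410 J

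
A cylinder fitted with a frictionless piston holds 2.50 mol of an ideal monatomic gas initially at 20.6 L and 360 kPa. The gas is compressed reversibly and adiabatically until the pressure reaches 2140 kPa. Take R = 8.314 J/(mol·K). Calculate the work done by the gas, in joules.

-11600 J

T₁ = P₁V₁/(nR) = 360×20.6/(2.50×8.314) = 357 K.
Adiabatic: T₂/T₁ = (P₂/P₁)^((γ−1)/γ) ⇒ T₂ = 357×(5.94)^0.400 = 728 K; V₂ = 7.07 L.
ΔU = nCvΔT = 2.50×12.5×(728−357) = 11600 J.
Q = 0 for an adiabatic process, so W = −ΔU = -11600 J.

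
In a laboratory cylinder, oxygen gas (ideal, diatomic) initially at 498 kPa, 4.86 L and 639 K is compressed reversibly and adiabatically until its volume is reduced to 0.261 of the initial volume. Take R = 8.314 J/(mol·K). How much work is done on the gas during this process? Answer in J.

n = P₁V₁/(RT₁) = 498×4.86/(8.314×639) = 0.456 mol.
Adiabatic: TV^(γ−1) = const ⇒ T₂ = 639×(3.83)^0.400 = 1090 K; PV^γ = const ⇒ P₂ = 3270 kPa.
ΔU = nCvΔT = 0.456×20.8×(1090−639) = 4300 J.
Q = 0 for an adiabatic process, so W = −ΔU = -4300 J.
Work done on the gas = −W_by = 4300 J.

4300 J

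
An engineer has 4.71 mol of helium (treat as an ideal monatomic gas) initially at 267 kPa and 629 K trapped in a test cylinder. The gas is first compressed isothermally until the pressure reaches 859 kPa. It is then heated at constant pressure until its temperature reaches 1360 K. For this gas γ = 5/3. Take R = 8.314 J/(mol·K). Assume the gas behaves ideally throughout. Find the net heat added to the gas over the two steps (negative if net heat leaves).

42800 J

V₁ = nRT₁/P₁ = 4.71×8.314×629/267 = 92.3 L.
Step 1 — Isothermal: T stays 629 K; PV = const ⇒ V₂ = 28.7 L, P₂ = 859 kPa.
ΔU = 0 (ideal gas, T constant).
W = nRT ln(V₂/V₁) = 4.71×8.314×629×ln(0.311) = -28800 J.
Q = ΔU + W = -28800 J.
State after step 1: P = 859 kPa, V = 28.7 L, T = 629 K.
Step 2 — Isobaric: P stays 859 kPa; V/T = const ⇒ T₂ = 1360 K, V₂ = 62.0 L.
W = PΔV = 859×(62.0−28.7) kPa·L = 28600 J.
ΔU = nCvΔT = 4.71×12.5×(1360−629) = 42900 J.
Q = ΔU + W = nCpΔT = 71600 J.
Net over both steps: W = -157 J, Q = 42800 J, ΔU = 42900 J.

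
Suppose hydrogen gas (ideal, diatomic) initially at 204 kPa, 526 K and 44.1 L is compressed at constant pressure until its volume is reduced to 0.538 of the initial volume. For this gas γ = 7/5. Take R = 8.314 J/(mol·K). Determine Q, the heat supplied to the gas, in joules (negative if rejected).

n = P₁V₁/(RT₁) = 204×44.1/(8.314×526) = 2.06 mol.
Isobaric: P stays 204 kPa; V/T = const ⇒ T₂ = 283 K, V₂ = 23.7 L.
W = PΔV = 204×(23.7−44.1) kPa·L = -4160 J.
ΔU = nCvΔT = 2.06×20.8×(283−526) = -10400 J.
Q = ΔU + W = nCpΔT = -14500 J.

-14500 J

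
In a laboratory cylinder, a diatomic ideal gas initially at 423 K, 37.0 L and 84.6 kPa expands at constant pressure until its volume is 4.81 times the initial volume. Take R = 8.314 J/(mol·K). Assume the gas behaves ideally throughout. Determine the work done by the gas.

11900 J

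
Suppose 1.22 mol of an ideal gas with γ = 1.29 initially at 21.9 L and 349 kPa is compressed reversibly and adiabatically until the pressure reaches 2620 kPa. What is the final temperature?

T₁ = P₁V₁/(nR) = 349×21.9/(1.22×8.314) = 754 K.
Adiabatic: T₂/T₁ = (P₂/P₁)^((γ−1)/γ) ⇒ T₂ = 754×(7.51)^0.225 = 1190 K; V₂ = 4.59 L.

1190 K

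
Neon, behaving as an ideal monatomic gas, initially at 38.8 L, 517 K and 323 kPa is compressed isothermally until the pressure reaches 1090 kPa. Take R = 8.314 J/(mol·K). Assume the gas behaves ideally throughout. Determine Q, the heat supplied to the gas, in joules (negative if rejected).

-15200 J

n = P₁V₁/(RT₁) = 323×38.8/(8.314×517) = 2.92 mol.
Isothermal: T stays 517 K; PV = const ⇒ V₂ = 11.5 L, P₂ = 1090 kPa.
ΔU = 0 (ideal gas, T constant).
W = nRT ln(V₂/V₁) = 2.92×8.314×517×ln(0.296) = -15200 J.
Q = ΔU + W = -15200 J.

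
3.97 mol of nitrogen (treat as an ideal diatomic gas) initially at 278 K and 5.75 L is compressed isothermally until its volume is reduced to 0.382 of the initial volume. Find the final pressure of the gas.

4180 kPa

P₁ = nRT₁/V₁ = 3.97×8.314×278/5.75 = 1600 kPa.
Isothermal: T stays 278 K; PV = const ⇒ V₂ = 2.20 L, P₂ = 4180 kPa.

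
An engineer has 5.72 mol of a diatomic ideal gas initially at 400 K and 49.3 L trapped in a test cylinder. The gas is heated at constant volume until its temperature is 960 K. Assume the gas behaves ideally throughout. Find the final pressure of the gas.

926 kPa

P₁ = nRT₁/V₁ = 5.72×8.314×400/49.3 = 386 kPa.
Isochoric: V stays 49.3 L; P/T = const ⇒ T₂ = 960 K, P₂ = 926 kPa.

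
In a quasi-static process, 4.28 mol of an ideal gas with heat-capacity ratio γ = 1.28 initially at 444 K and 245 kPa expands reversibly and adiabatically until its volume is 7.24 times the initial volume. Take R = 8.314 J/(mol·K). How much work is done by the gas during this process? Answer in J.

24000 J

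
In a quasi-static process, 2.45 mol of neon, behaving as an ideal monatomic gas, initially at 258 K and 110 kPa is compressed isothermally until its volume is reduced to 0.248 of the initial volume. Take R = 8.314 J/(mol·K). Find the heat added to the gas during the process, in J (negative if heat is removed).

-7330 J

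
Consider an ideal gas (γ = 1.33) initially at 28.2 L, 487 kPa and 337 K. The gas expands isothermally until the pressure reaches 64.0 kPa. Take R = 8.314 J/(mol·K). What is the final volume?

Isothermal: T stays 337 K; PV = const ⇒ V₂ = 215 L, P₂ = 64.0 kPa.

215 L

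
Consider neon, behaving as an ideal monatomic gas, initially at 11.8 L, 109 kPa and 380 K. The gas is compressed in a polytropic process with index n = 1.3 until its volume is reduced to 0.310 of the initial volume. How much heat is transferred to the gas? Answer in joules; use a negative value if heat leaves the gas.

n = P₁V₁/(RT₁) = 109×11.8/(8.314×380) = 0.407 mol.
Polytropic n=1.3: T₂ = T₁(V₁/V₂)^(n−1) = 380×(3.23)^0.30 = 540 K; P₂ = P₁(V₁/V₂)^n = 500 kPa.
W = (P₁V₁−P₂V₂)/(n−1) = (109×11.8−500×3.66)/0.30 = -1800 J.
ΔU = nCvΔT = 0.407×12.5×(540−380) = 812 J.
Q = ΔU + W = -993 J.

-993 J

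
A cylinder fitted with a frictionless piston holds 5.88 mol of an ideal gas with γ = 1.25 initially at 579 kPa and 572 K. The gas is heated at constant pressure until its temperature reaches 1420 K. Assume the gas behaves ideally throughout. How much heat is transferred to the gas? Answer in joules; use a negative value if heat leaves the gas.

207000 J

V₁ = nRT₁/P₁ = 5.88×8.314×572/579 = 48.3 L.
Isobaric: P stays 579 kPa; V/T = const ⇒ T₂ = 1420 K, V₂ = 120 L.
W = PΔV = 579×(120−48.3) kPa·L = 41500 J.
ΔU = nCvΔT = 5.88×33.3×(1420−572) = 166000 J.
Q = ΔU + W = nCpΔT = 207000 J.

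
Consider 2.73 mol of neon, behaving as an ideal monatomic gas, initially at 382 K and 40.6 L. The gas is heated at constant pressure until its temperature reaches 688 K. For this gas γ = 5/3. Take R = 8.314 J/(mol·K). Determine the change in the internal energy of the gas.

P₁ = nRT₁/V₁ = 2.73×8.314×382/40.6 = 214 kPa.
Isobaric: P stays 214 kPa; V/T = const ⇒ T₂ = 688 K, V₂ = 73.1 L.
For an ideal gas ΔU = nCvΔT with Cv = (3/2)R = 12.5 J/(mol·K).
ΔU = 2.73×12.5×(688−382) = 10400 J.

10400 J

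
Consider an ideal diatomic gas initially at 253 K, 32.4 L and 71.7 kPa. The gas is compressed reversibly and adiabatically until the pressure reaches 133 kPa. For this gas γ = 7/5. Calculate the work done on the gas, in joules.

1120 J

n = P₁V₁/(RT₁) = 71.7×32.4/(8.314×253) = 1.10 mol.
Adiabatic: T₂/T₁ = (P₂/P₁)^((γ−1)/γ) ⇒ T₂ = 253×(1.85)^0.286 = 302 K; V₂ = 20.8 L.
ΔU = nCvΔT = 1.10×20.8×(302−253) = 1120 J.
Q = 0 for an adiabatic process, so W = −ΔU = -1120 J.
Work done on the gas = −W_by = 1120 J.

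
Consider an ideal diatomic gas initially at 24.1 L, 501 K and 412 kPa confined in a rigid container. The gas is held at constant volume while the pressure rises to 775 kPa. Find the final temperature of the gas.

Isochoric: V stays 24.1 L; P/T = const ⇒ T₂ = 942 K, P₂ = 775 kPa.

942 K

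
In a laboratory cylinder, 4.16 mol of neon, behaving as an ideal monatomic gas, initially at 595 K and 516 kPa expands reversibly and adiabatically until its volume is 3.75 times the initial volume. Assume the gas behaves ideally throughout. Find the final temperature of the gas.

V₁ = nRT₁/P₁ = 4.16×8.314×595/516 = 39.9 L.
Adiabatic: TV^(γ−1) = const ⇒ T₂ = 595×(0.267)^0.667 = 247 K; PV^γ = const ⇒ P₂ = 57.0 kPa.

247 K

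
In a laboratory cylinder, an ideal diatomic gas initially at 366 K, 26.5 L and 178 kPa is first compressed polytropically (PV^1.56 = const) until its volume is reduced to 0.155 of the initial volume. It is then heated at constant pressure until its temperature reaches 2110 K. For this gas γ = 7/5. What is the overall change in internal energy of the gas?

56200 J

n = P₁V₁/(RT₁) = 178×26.5/(8.314×366) = 1.55 mol.
Step 1 — Polytropic n=1.56: T₂ = T₁(V₁/V₂)^(n−1) = 366×(6.45)^0.56 = 1040 K; P₂ = P₁(V₁/V₂)^n = 3260 kPa.
W = (P₁V₁−P₂V₂)/(n−1) = (178×26.5−3260×4.11)/0.56 = -15500 J.
ΔU = nCvΔT = 1.55×20.8×(1040−366) = 21700 J.
Q = ΔU + W = 6200 J.
State after step 1: P = 3260 kPa, V = 4.11 L, T = 1040 K.
Step 2 — Isobaric: P stays 3260 kPa; V/T = const ⇒ T₂ = 2110 K, V₂ = 8.34 L.
W = PΔV = 3260×(8.34−4.11) kPa·L = 13800 J.
ΔU = nCvΔT = 1.55×20.8×(2110−1040) = 34500 J.
Q = ΔU + W = nCpΔT = 48300 J.
Net over both steps: W = -1710 J, Q = 54500 J, ΔU = 56200 J.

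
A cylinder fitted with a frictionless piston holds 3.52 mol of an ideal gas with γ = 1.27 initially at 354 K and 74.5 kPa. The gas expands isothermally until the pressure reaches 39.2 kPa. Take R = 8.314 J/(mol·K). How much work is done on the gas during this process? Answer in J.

-6650 J

V₁ = nRT₁/P₁ = 3.52×8.314×354/74.5 = 139 L.
Isothermal: T stays 354 K; PV = const ⇒ V₂ = 264 L, P₂ = 39.2 kPa.
W = nRT ln(V₂/V₁) = 3.52×8.314×354×ln(1.90) = 6650 J.
Work done on the gas = −W_by = -6650 J.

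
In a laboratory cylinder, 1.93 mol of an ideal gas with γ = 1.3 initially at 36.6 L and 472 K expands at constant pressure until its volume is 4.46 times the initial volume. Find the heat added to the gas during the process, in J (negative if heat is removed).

114000 J

P₁ = nRT₁/V₁ = 1.93×8.314×472/36.6 = 207 kPa.
Isobaric: P stays 207 kPa; V/T = const ⇒ T₂ = 2110 K, V₂ = 163 L.
W = PΔV = 207×(163−36.6) kPa·L = 26200 J.
ΔU = nCvΔT = 1.93×27.7×(2110−472) = 87400 J.
Q = ΔU + W = nCpΔT = 114000 J.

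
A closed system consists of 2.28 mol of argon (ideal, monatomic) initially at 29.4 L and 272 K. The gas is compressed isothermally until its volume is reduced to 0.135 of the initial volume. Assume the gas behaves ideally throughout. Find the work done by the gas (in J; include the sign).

-10300 J

P₁ = nRT₁/V₁ = 2.28×8.314×272/29.4 = 175 kPa.
Isothermal: T stays 272 K; PV = const ⇒ V₂ = 3.97 L, P₂ = 1300 kPa.
W = nRT ln(V₂/V₁) = 2.28×8.314×272×ln(0.135) = -10300 J.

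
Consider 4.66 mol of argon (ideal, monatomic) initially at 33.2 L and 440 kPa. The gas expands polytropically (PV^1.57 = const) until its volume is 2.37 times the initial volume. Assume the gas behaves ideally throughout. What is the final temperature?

T₁ = P₁V₁/(nR) = 440×33.2/(4.66×8.314) = 377 K.
Polytropic n=1.57: T₂ = T₁(V₁/V₂)^(n−1) = 377×(0.422)^0.57 = 231 K; P₂ = P₁(V₁/V₂)^n = 114 kPa.

231 K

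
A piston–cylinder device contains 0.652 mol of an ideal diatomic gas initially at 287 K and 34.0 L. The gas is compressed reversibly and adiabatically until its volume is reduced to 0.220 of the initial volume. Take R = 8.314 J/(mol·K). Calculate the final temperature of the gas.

526 K

P₁ = nRT₁/V₁ = 0.652×8.314×287/34.0 = 45.8 kPa.
Adiabatic: TV^(γ−1) = const ⇒ T₂ = 287×(4.55)^0.400 = 526 K; PV^γ = const ⇒ P₂ = 381 kPa.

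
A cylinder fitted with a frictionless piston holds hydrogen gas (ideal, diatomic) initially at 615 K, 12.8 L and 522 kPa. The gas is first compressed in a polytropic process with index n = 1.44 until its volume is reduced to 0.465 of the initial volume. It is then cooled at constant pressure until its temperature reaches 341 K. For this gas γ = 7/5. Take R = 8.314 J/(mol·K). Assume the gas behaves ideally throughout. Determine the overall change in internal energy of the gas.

-7440 J

n = P₁V₁/(RT₁) = 522×12.8/(8.314×615) = 1.31 mol.
Step 1 — Polytropic n=1.44: T₂ = T₁(V₁/V₂)^(n−1) = 615×(2.15)^0.44 = 861 K; P₂ = P₁(V₁/V₂)^n = 1570 kPa.
W = (P₁V₁−P₂V₂)/(n−1) = (522×12.8−1570×5.95)/0.44 = -6080 J.
ΔU = nCvΔT = 1.31×20.8×(861−615) = 6690 J.
Q = ΔU + W = 608 J.
State after step 1: P = 1570 kPa, V = 5.95 L, T = 861 K.
Step 2 — Isobaric: P stays 1570 kPa; V/T = const ⇒ T₂ = 341 K, V₂ = 2.36 L.
W = PΔV = 1570×(2.36−5.95) kPa·L = -5650 J.
ΔU = nCvΔT = 1.31×20.8×(341−861) = -14100 J.
Q = ΔU + W = nCpΔT = -19800 J.
Net over both steps: W = -11700 J, Q = -19200 J, ΔU = -7440 J.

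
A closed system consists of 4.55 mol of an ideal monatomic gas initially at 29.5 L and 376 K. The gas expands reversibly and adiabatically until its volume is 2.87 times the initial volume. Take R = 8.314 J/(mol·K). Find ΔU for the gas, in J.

-10800 J

P₁ = nRT₁/V₁ = 4.55×8.314×376/29.5 = 482 kPa.
Adiabatic: TV^(γ−1) = const ⇒ T₂ = 376×(0.348)^0.667 = 186 K; PV^γ = const ⇒ P₂ = 83.2 kPa.
For an ideal gas ΔU = nCvΔT with Cv = (3/2)R = 12.5 J/(mol·K).
ΔU = 4.55×12.5×(186−376) = -10800 J.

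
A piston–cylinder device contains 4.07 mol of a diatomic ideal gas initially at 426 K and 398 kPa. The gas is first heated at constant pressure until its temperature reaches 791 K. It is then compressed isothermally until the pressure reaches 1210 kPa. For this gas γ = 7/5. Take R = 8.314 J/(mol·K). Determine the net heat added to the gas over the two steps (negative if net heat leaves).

V₁ = nRT₁/P₁ = 4.07×8.314×426/398 = 36.2 L.
Step 1 — Isobaric: P stays 398 kPa; V/T = const ⇒ T₂ = 791 K, V₂ = 67.3 L.
W = PΔV = 398×(67.3−36.2) kPa·L = 12400 J.
ΔU = nCvΔT = 4.07×20.8×(791−426) = 30900 J.
Q = ΔU + W = nCpΔT = 43200 J.
State after step 1: P = 398 kPa, V = 67.3 L, T = 791 K.
Step 2 — Isothermal: T stays 791 K; PV = const ⇒ V₂ = 22.1 L, P₂ = 1210 kPa.
ΔU = 0 (ideal gas, T constant).
W = nRT ln(V₂/V₁) = 4.07×8.314×791×ln(0.329) = -29800 J.
Q = ΔU + W = -29800 J.
Net over both steps: W = -17400 J, Q = 13500 J, ΔU = 30900 J.

13500 J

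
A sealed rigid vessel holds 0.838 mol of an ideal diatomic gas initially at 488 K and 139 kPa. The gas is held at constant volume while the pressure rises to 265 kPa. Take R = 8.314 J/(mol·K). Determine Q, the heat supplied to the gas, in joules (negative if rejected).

V₁ = nRT₁/P₁ = 0.838×8.314×488/139 = 24.5 L.
Isochoric: V stays 24.5 L; P/T = const ⇒ T₂ = 930 K, P₂ = 265 kPa.
W = 0 (no volume change).
ΔU = nCvΔT = 0.838×20.8×(930−488) = 7700 J.
Q = ΔU = 7700 J.

7700 J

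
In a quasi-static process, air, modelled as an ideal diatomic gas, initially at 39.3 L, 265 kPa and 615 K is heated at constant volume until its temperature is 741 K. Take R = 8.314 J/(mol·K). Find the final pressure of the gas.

319 kPa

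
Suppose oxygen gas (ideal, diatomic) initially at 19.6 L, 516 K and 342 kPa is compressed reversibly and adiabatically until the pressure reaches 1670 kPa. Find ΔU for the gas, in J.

n = P₁V₁/(RT₁) = 342×19.6/(8.314×516) = 1.56 mol.
Adiabatic: T₂/T₁ = (P₂/P₁)^((γ−1)/γ) ⇒ T₂ = 516×(4.88)^0.286 = 812 K; V₂ = 6.31 L.
For an ideal gas ΔU = nCvΔT with Cv = (5/2)R = 20.8 J/(mol·K).
ΔU = 1.56×20.8×(812−516) = 9600 J.

9600 J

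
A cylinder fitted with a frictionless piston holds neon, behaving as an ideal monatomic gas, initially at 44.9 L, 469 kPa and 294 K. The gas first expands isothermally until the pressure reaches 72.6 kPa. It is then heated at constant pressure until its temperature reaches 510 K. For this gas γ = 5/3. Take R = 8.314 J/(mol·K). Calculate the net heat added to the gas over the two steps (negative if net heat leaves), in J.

78000 J

n = P₁V₁/(RT₁) = 469×44.9/(8.314×294) = 8.62 mol.
Step 1 — Isothermal: T stays 294 K; PV = const ⇒ V₂ = 290 L, P₂ = 72.6 kPa.
ΔU = 0 (ideal gas, T constant).
W = nRT ln(V₂/V₁) = 8.62×8.314×294×ln(6.46) = 39300 J.
Q = ΔU + W = 39300 J.
State after step 1: P = 72.6 kPa, V = 290 L, T = 294 K.
Step 2 — Isobaric: P stays 72.6 kPa; V/T = const ⇒ T₂ = 510 K, V₂ = 503 L.
W = PΔV = 72.6×(503−290) kPa·L = 15500 J.
ΔU = nCvΔT = 8.62×12.5×(510−294) = 23200 J.
Q = ΔU + W = nCpΔT = 38700 J.
Net over both steps: W = 54800 J, Q = 78000 J, ΔU = 23200 J.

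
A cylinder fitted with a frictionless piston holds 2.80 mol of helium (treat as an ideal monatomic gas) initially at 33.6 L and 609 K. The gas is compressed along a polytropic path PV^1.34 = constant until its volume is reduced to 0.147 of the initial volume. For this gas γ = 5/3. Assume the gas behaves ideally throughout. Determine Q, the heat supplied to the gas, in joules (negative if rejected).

-18800 J

P₁ = nRT₁/V₁ = 2.80×8.314×609/33.6 = 422 kPa.
Polytropic n=1.34: T₂ = T₁(V₁/V₂)^(n−1) = 609×(6.80)^0.34 = 1170 K; P₂ = P₁(V₁/V₂)^n = 5510 kPa.
W = (P₁V₁−P₂V₂)/(n−1) = (422×33.6−5510×4.94)/0.34 = -38300 J.
ΔU = nCvΔT = 2.80×12.5×(1170−609) = 19500 J.
Q = ΔU + W = -18800 J.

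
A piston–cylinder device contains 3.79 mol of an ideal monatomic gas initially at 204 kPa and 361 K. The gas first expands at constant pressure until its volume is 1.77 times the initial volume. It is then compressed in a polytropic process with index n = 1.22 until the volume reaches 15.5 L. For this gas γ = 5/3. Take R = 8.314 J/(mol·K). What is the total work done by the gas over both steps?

V₁ = nRT₁/P₁ = 3.79×8.314×361/204 = 55.8 L.
Step 1 — Isobaric: P stays 204 kPa; V/T = const ⇒ T₂ = 639 K, V₂ = 98.7 L.
W = PΔV = 204×(98.7−55.8) kPa·L = 8760 J.
ΔU = nCvΔT = 3.79×12.5×(639−361) = 13100 J.
Q = ΔU + W = nCpΔT = 21900 J.
State after step 1: P = 204 kPa, V = 98.7 L, T = 639 K.
Step 2 — Polytropic n=1.22: T₂ = T₁(V₁/V₂)^(n−1) = 639×(6.37)^0.22 = 960 K; P₂ = P₁(V₁/V₂)^n = 1950 kPa.
W = (P₁V₁−P₂V₂)/(n−1) = (204×98.7−1950×15.5)/0.22 = -46000 J.
ΔU = nCvΔT = 3.79×12.5×(960−639) = 15200 J.
Q = ΔU + W = -30800 J.
Net over both steps: W = -37200 J, Q = -8930 J, ΔU = 28300 J.

-37200 J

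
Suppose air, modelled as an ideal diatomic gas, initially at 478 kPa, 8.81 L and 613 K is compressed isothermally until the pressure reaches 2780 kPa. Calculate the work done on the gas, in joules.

7410 J

n = P₁V₁/(RT₁) = 478×8.81/(8.314×613) = 0.826 mol.
Isothermal: T stays 613 K; PV = const ⇒ V₂ = 1.51 L, P₂ = 2780 kPa.
W = nRT ln(V₂/V₁) = 0.826×8.314×613×ln(0.172) = -7410 J.
Work done on the gas = −W_by = 7410 J.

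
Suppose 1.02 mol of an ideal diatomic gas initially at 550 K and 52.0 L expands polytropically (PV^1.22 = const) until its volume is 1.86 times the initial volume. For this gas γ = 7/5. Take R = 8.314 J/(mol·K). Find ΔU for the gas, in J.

P₁ = nRT₁/V₁ = 1.02×8.314×550/52.0 = 89.7 kPa.
Polytropic n=1.22: T₂ = T₁(V₁/V₂)^(n−1) = 550×(0.538)^0.22 = 480 K; P₂ = P₁(V₁/V₂)^n = 42.1 kPa.
For an ideal gas ΔU = nCvΔT with Cv = (5/2)R = 20.8 J/(mol·K).
ΔU = 1.02×20.8×(480−550) = -1490 J.

-1490 J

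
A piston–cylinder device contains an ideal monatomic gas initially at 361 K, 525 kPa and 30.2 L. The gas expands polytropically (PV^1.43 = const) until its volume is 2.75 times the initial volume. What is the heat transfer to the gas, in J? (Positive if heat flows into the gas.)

4620 J

n = P₁V₁/(RT₁) = 525×30.2/(8.314×361) = 5.28 mol.
Polytropic n=1.43: T₂ = T₁(V₁/V₂)^(n−1) = 361×(0.364)^0.43 = 234 K; P₂ = P₁(V₁/V₂)^n = 124 kPa.
W = (P₁V₁−P₂V₂)/(n−1) = (525×30.2−124×83.0)/0.43 = 13000 J.
ΔU = nCvΔT = 5.28×12.5×(234−361) = -8390 J.
Q = ΔU + W = 4620 J.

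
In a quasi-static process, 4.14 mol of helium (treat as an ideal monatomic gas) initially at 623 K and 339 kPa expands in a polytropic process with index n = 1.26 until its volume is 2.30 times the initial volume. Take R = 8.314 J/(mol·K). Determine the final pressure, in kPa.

V₁ = nRT₁/P₁ = 4.14×8.314×623/339 = 63.3 L.
Polytropic n=1.26: T₂ = T₁(V₁/V₂)^(n−1) = 623×(0.435)^0.26 = 502 K; P₂ = P₁(V₁/V₂)^n = 119 kPa.

119 kPa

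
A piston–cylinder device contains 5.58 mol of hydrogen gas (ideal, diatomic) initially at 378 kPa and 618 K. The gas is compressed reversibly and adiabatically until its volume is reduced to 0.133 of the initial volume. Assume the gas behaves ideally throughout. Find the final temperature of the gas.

V₁ = nRT₁/P₁ = 5.58×8.314×618/378 = 75.8 L.
Adiabatic: TV^(γ−1) = const ⇒ T₂ = 618×(7.52)^0.400 = 1380 K; PV^γ = const ⇒ P₂ = 6370 kPa.

1380 K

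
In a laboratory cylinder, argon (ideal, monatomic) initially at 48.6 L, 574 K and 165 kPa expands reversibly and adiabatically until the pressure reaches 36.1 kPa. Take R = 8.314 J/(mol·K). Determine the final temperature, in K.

Adiabatic: T₂/T₁ = (P₂/P₁)^((γ−1)/γ) ⇒ T₂ = 574×(0.219)^0.400 = 313 K; V₂ = 121 L.

313 K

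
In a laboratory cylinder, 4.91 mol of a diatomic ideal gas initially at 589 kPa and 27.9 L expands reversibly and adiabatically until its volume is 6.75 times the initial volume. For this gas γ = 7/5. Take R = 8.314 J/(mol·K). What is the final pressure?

40.7 kPa

T₁ = P₁V₁/(nR) = 589×27.9/(4.91×8.314) = 403 K.
Adiabatic: TV^(γ−1) = const ⇒ T₂ = 403×(0.148)^0.400 = 188 K; PV^γ = const ⇒ P₂ = 40.7 kPa.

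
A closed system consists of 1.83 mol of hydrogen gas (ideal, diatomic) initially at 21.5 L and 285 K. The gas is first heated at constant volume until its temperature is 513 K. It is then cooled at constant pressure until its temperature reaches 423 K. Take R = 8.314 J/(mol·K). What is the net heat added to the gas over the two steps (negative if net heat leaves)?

3880 J

P₁ = nRT₁/V₁ = 1.83×8.314×285/21.5 = 202 kPa.
Step 1 — Isochoric: V stays 21.5 L; P/T = const ⇒ T₂ = 513 K, P₂ = 363 kPa.
W = 0 (no volume change).
ΔU = nCvΔT = 1.83×20.8×(513−285) = 8670 J.
Q = ΔU = 8670 J.
State after step 1: P = 363 kPa, V = 21.5 L, T = 513 K.
Step 2 — Isobaric: P stays 363 kPa; V/T = const ⇒ T₂ = 423 K, V₂ = 17.7 L.
W = PΔV = 363×(17.7−21.5) kPa·L = -1370 J.
ΔU = nCvΔT = 1.83×20.8×(423−513) = -3420 J.
Q = ΔU + W = nCpΔT = -4790 J.
Net over both steps: W = -1370 J, Q = 3880 J, ΔU = 5250 J.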